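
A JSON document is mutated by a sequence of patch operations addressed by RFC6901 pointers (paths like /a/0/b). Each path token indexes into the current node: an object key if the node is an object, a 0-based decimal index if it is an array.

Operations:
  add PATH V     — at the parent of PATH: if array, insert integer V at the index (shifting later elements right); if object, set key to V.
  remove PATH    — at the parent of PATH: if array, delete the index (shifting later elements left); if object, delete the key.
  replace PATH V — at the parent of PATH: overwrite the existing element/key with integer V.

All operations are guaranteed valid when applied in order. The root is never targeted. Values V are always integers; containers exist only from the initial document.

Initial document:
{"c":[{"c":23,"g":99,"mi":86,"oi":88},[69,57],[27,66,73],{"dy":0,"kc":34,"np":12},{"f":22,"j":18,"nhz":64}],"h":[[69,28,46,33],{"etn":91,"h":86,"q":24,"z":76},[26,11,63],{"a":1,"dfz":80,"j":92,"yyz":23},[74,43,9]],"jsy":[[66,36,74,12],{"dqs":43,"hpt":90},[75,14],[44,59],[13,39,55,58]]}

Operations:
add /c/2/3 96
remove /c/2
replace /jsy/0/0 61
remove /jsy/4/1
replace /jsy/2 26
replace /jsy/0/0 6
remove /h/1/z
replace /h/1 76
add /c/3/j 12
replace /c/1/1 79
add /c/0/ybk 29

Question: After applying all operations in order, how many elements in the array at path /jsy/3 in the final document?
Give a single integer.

Answer: 2

Derivation:
After op 1 (add /c/2/3 96): {"c":[{"c":23,"g":99,"mi":86,"oi":88},[69,57],[27,66,73,96],{"dy":0,"kc":34,"np":12},{"f":22,"j":18,"nhz":64}],"h":[[69,28,46,33],{"etn":91,"h":86,"q":24,"z":76},[26,11,63],{"a":1,"dfz":80,"j":92,"yyz":23},[74,43,9]],"jsy":[[66,36,74,12],{"dqs":43,"hpt":90},[75,14],[44,59],[13,39,55,58]]}
After op 2 (remove /c/2): {"c":[{"c":23,"g":99,"mi":86,"oi":88},[69,57],{"dy":0,"kc":34,"np":12},{"f":22,"j":18,"nhz":64}],"h":[[69,28,46,33],{"etn":91,"h":86,"q":24,"z":76},[26,11,63],{"a":1,"dfz":80,"j":92,"yyz":23},[74,43,9]],"jsy":[[66,36,74,12],{"dqs":43,"hpt":90},[75,14],[44,59],[13,39,55,58]]}
After op 3 (replace /jsy/0/0 61): {"c":[{"c":23,"g":99,"mi":86,"oi":88},[69,57],{"dy":0,"kc":34,"np":12},{"f":22,"j":18,"nhz":64}],"h":[[69,28,46,33],{"etn":91,"h":86,"q":24,"z":76},[26,11,63],{"a":1,"dfz":80,"j":92,"yyz":23},[74,43,9]],"jsy":[[61,36,74,12],{"dqs":43,"hpt":90},[75,14],[44,59],[13,39,55,58]]}
After op 4 (remove /jsy/4/1): {"c":[{"c":23,"g":99,"mi":86,"oi":88},[69,57],{"dy":0,"kc":34,"np":12},{"f":22,"j":18,"nhz":64}],"h":[[69,28,46,33],{"etn":91,"h":86,"q":24,"z":76},[26,11,63],{"a":1,"dfz":80,"j":92,"yyz":23},[74,43,9]],"jsy":[[61,36,74,12],{"dqs":43,"hpt":90},[75,14],[44,59],[13,55,58]]}
After op 5 (replace /jsy/2 26): {"c":[{"c":23,"g":99,"mi":86,"oi":88},[69,57],{"dy":0,"kc":34,"np":12},{"f":22,"j":18,"nhz":64}],"h":[[69,28,46,33],{"etn":91,"h":86,"q":24,"z":76},[26,11,63],{"a":1,"dfz":80,"j":92,"yyz":23},[74,43,9]],"jsy":[[61,36,74,12],{"dqs":43,"hpt":90},26,[44,59],[13,55,58]]}
After op 6 (replace /jsy/0/0 6): {"c":[{"c":23,"g":99,"mi":86,"oi":88},[69,57],{"dy":0,"kc":34,"np":12},{"f":22,"j":18,"nhz":64}],"h":[[69,28,46,33],{"etn":91,"h":86,"q":24,"z":76},[26,11,63],{"a":1,"dfz":80,"j":92,"yyz":23},[74,43,9]],"jsy":[[6,36,74,12],{"dqs":43,"hpt":90},26,[44,59],[13,55,58]]}
After op 7 (remove /h/1/z): {"c":[{"c":23,"g":99,"mi":86,"oi":88},[69,57],{"dy":0,"kc":34,"np":12},{"f":22,"j":18,"nhz":64}],"h":[[69,28,46,33],{"etn":91,"h":86,"q":24},[26,11,63],{"a":1,"dfz":80,"j":92,"yyz":23},[74,43,9]],"jsy":[[6,36,74,12],{"dqs":43,"hpt":90},26,[44,59],[13,55,58]]}
After op 8 (replace /h/1 76): {"c":[{"c":23,"g":99,"mi":86,"oi":88},[69,57],{"dy":0,"kc":34,"np":12},{"f":22,"j":18,"nhz":64}],"h":[[69,28,46,33],76,[26,11,63],{"a":1,"dfz":80,"j":92,"yyz":23},[74,43,9]],"jsy":[[6,36,74,12],{"dqs":43,"hpt":90},26,[44,59],[13,55,58]]}
After op 9 (add /c/3/j 12): {"c":[{"c":23,"g":99,"mi":86,"oi":88},[69,57],{"dy":0,"kc":34,"np":12},{"f":22,"j":12,"nhz":64}],"h":[[69,28,46,33],76,[26,11,63],{"a":1,"dfz":80,"j":92,"yyz":23},[74,43,9]],"jsy":[[6,36,74,12],{"dqs":43,"hpt":90},26,[44,59],[13,55,58]]}
After op 10 (replace /c/1/1 79): {"c":[{"c":23,"g":99,"mi":86,"oi":88},[69,79],{"dy":0,"kc":34,"np":12},{"f":22,"j":12,"nhz":64}],"h":[[69,28,46,33],76,[26,11,63],{"a":1,"dfz":80,"j":92,"yyz":23},[74,43,9]],"jsy":[[6,36,74,12],{"dqs":43,"hpt":90},26,[44,59],[13,55,58]]}
After op 11 (add /c/0/ybk 29): {"c":[{"c":23,"g":99,"mi":86,"oi":88,"ybk":29},[69,79],{"dy":0,"kc":34,"np":12},{"f":22,"j":12,"nhz":64}],"h":[[69,28,46,33],76,[26,11,63],{"a":1,"dfz":80,"j":92,"yyz":23},[74,43,9]],"jsy":[[6,36,74,12],{"dqs":43,"hpt":90},26,[44,59],[13,55,58]]}
Size at path /jsy/3: 2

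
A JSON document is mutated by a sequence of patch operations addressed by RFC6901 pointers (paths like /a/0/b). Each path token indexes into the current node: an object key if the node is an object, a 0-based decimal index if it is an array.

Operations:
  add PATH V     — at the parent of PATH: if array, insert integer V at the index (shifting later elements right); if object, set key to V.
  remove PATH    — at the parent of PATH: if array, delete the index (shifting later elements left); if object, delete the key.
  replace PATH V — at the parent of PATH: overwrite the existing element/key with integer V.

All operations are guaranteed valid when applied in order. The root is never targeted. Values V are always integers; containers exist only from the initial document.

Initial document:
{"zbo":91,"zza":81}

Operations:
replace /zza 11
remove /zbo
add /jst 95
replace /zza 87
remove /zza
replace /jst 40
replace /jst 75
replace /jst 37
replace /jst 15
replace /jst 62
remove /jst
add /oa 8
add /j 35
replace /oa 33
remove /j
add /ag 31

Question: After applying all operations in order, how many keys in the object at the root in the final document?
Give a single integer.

After op 1 (replace /zza 11): {"zbo":91,"zza":11}
After op 2 (remove /zbo): {"zza":11}
After op 3 (add /jst 95): {"jst":95,"zza":11}
After op 4 (replace /zza 87): {"jst":95,"zza":87}
After op 5 (remove /zza): {"jst":95}
After op 6 (replace /jst 40): {"jst":40}
After op 7 (replace /jst 75): {"jst":75}
After op 8 (replace /jst 37): {"jst":37}
After op 9 (replace /jst 15): {"jst":15}
After op 10 (replace /jst 62): {"jst":62}
After op 11 (remove /jst): {}
After op 12 (add /oa 8): {"oa":8}
After op 13 (add /j 35): {"j":35,"oa":8}
After op 14 (replace /oa 33): {"j":35,"oa":33}
After op 15 (remove /j): {"oa":33}
After op 16 (add /ag 31): {"ag":31,"oa":33}
Size at the root: 2

Answer: 2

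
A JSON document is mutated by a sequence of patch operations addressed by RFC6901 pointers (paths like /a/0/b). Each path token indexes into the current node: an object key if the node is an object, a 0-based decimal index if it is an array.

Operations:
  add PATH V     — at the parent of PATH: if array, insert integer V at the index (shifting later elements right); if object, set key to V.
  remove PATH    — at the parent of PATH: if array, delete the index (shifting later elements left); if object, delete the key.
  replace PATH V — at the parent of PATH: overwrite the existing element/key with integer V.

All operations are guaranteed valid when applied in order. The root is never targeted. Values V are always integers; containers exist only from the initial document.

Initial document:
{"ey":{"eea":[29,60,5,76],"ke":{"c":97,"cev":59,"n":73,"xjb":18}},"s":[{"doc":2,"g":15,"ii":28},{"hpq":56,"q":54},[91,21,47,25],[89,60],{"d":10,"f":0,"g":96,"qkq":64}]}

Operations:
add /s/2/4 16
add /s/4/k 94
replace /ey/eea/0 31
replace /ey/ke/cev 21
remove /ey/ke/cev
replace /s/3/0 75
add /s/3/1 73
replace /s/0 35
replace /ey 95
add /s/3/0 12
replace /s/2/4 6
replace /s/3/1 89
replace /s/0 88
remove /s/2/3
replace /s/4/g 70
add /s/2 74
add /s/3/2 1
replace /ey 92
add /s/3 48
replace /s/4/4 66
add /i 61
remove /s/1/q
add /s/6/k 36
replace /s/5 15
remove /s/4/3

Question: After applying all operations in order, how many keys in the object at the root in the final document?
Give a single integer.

After op 1 (add /s/2/4 16): {"ey":{"eea":[29,60,5,76],"ke":{"c":97,"cev":59,"n":73,"xjb":18}},"s":[{"doc":2,"g":15,"ii":28},{"hpq":56,"q":54},[91,21,47,25,16],[89,60],{"d":10,"f":0,"g":96,"qkq":64}]}
After op 2 (add /s/4/k 94): {"ey":{"eea":[29,60,5,76],"ke":{"c":97,"cev":59,"n":73,"xjb":18}},"s":[{"doc":2,"g":15,"ii":28},{"hpq":56,"q":54},[91,21,47,25,16],[89,60],{"d":10,"f":0,"g":96,"k":94,"qkq":64}]}
After op 3 (replace /ey/eea/0 31): {"ey":{"eea":[31,60,5,76],"ke":{"c":97,"cev":59,"n":73,"xjb":18}},"s":[{"doc":2,"g":15,"ii":28},{"hpq":56,"q":54},[91,21,47,25,16],[89,60],{"d":10,"f":0,"g":96,"k":94,"qkq":64}]}
After op 4 (replace /ey/ke/cev 21): {"ey":{"eea":[31,60,5,76],"ke":{"c":97,"cev":21,"n":73,"xjb":18}},"s":[{"doc":2,"g":15,"ii":28},{"hpq":56,"q":54},[91,21,47,25,16],[89,60],{"d":10,"f":0,"g":96,"k":94,"qkq":64}]}
After op 5 (remove /ey/ke/cev): {"ey":{"eea":[31,60,5,76],"ke":{"c":97,"n":73,"xjb":18}},"s":[{"doc":2,"g":15,"ii":28},{"hpq":56,"q":54},[91,21,47,25,16],[89,60],{"d":10,"f":0,"g":96,"k":94,"qkq":64}]}
After op 6 (replace /s/3/0 75): {"ey":{"eea":[31,60,5,76],"ke":{"c":97,"n":73,"xjb":18}},"s":[{"doc":2,"g":15,"ii":28},{"hpq":56,"q":54},[91,21,47,25,16],[75,60],{"d":10,"f":0,"g":96,"k":94,"qkq":64}]}
After op 7 (add /s/3/1 73): {"ey":{"eea":[31,60,5,76],"ke":{"c":97,"n":73,"xjb":18}},"s":[{"doc":2,"g":15,"ii":28},{"hpq":56,"q":54},[91,21,47,25,16],[75,73,60],{"d":10,"f":0,"g":96,"k":94,"qkq":64}]}
After op 8 (replace /s/0 35): {"ey":{"eea":[31,60,5,76],"ke":{"c":97,"n":73,"xjb":18}},"s":[35,{"hpq":56,"q":54},[91,21,47,25,16],[75,73,60],{"d":10,"f":0,"g":96,"k":94,"qkq":64}]}
After op 9 (replace /ey 95): {"ey":95,"s":[35,{"hpq":56,"q":54},[91,21,47,25,16],[75,73,60],{"d":10,"f":0,"g":96,"k":94,"qkq":64}]}
After op 10 (add /s/3/0 12): {"ey":95,"s":[35,{"hpq":56,"q":54},[91,21,47,25,16],[12,75,73,60],{"d":10,"f":0,"g":96,"k":94,"qkq":64}]}
After op 11 (replace /s/2/4 6): {"ey":95,"s":[35,{"hpq":56,"q":54},[91,21,47,25,6],[12,75,73,60],{"d":10,"f":0,"g":96,"k":94,"qkq":64}]}
After op 12 (replace /s/3/1 89): {"ey":95,"s":[35,{"hpq":56,"q":54},[91,21,47,25,6],[12,89,73,60],{"d":10,"f":0,"g":96,"k":94,"qkq":64}]}
After op 13 (replace /s/0 88): {"ey":95,"s":[88,{"hpq":56,"q":54},[91,21,47,25,6],[12,89,73,60],{"d":10,"f":0,"g":96,"k":94,"qkq":64}]}
After op 14 (remove /s/2/3): {"ey":95,"s":[88,{"hpq":56,"q":54},[91,21,47,6],[12,89,73,60],{"d":10,"f":0,"g":96,"k":94,"qkq":64}]}
After op 15 (replace /s/4/g 70): {"ey":95,"s":[88,{"hpq":56,"q":54},[91,21,47,6],[12,89,73,60],{"d":10,"f":0,"g":70,"k":94,"qkq":64}]}
After op 16 (add /s/2 74): {"ey":95,"s":[88,{"hpq":56,"q":54},74,[91,21,47,6],[12,89,73,60],{"d":10,"f":0,"g":70,"k":94,"qkq":64}]}
After op 17 (add /s/3/2 1): {"ey":95,"s":[88,{"hpq":56,"q":54},74,[91,21,1,47,6],[12,89,73,60],{"d":10,"f":0,"g":70,"k":94,"qkq":64}]}
After op 18 (replace /ey 92): {"ey":92,"s":[88,{"hpq":56,"q":54},74,[91,21,1,47,6],[12,89,73,60],{"d":10,"f":0,"g":70,"k":94,"qkq":64}]}
After op 19 (add /s/3 48): {"ey":92,"s":[88,{"hpq":56,"q":54},74,48,[91,21,1,47,6],[12,89,73,60],{"d":10,"f":0,"g":70,"k":94,"qkq":64}]}
After op 20 (replace /s/4/4 66): {"ey":92,"s":[88,{"hpq":56,"q":54},74,48,[91,21,1,47,66],[12,89,73,60],{"d":10,"f":0,"g":70,"k":94,"qkq":64}]}
After op 21 (add /i 61): {"ey":92,"i":61,"s":[88,{"hpq":56,"q":54},74,48,[91,21,1,47,66],[12,89,73,60],{"d":10,"f":0,"g":70,"k":94,"qkq":64}]}
After op 22 (remove /s/1/q): {"ey":92,"i":61,"s":[88,{"hpq":56},74,48,[91,21,1,47,66],[12,89,73,60],{"d":10,"f":0,"g":70,"k":94,"qkq":64}]}
After op 23 (add /s/6/k 36): {"ey":92,"i":61,"s":[88,{"hpq":56},74,48,[91,21,1,47,66],[12,89,73,60],{"d":10,"f":0,"g":70,"k":36,"qkq":64}]}
After op 24 (replace /s/5 15): {"ey":92,"i":61,"s":[88,{"hpq":56},74,48,[91,21,1,47,66],15,{"d":10,"f":0,"g":70,"k":36,"qkq":64}]}
After op 25 (remove /s/4/3): {"ey":92,"i":61,"s":[88,{"hpq":56},74,48,[91,21,1,66],15,{"d":10,"f":0,"g":70,"k":36,"qkq":64}]}
Size at the root: 3

Answer: 3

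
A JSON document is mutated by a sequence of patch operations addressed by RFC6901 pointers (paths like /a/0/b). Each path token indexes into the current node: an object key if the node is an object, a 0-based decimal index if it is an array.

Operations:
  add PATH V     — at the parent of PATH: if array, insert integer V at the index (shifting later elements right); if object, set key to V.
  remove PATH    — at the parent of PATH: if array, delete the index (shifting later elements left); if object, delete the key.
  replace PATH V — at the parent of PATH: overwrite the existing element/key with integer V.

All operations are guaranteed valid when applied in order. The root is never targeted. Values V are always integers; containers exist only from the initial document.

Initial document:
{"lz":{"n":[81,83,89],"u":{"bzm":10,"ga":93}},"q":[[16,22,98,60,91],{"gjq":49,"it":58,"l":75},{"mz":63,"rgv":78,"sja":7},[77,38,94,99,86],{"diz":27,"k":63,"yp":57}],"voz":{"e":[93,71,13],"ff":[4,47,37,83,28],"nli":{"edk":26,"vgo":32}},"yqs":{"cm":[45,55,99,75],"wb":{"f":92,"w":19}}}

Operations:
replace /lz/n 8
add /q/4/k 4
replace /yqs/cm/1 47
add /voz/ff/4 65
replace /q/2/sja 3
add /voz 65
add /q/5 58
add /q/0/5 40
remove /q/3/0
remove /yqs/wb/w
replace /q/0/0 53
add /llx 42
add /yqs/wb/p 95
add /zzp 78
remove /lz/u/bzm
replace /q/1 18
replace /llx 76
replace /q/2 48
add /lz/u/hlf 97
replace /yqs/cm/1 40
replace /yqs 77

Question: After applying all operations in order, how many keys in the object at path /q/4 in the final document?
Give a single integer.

After op 1 (replace /lz/n 8): {"lz":{"n":8,"u":{"bzm":10,"ga":93}},"q":[[16,22,98,60,91],{"gjq":49,"it":58,"l":75},{"mz":63,"rgv":78,"sja":7},[77,38,94,99,86],{"diz":27,"k":63,"yp":57}],"voz":{"e":[93,71,13],"ff":[4,47,37,83,28],"nli":{"edk":26,"vgo":32}},"yqs":{"cm":[45,55,99,75],"wb":{"f":92,"w":19}}}
After op 2 (add /q/4/k 4): {"lz":{"n":8,"u":{"bzm":10,"ga":93}},"q":[[16,22,98,60,91],{"gjq":49,"it":58,"l":75},{"mz":63,"rgv":78,"sja":7},[77,38,94,99,86],{"diz":27,"k":4,"yp":57}],"voz":{"e":[93,71,13],"ff":[4,47,37,83,28],"nli":{"edk":26,"vgo":32}},"yqs":{"cm":[45,55,99,75],"wb":{"f":92,"w":19}}}
After op 3 (replace /yqs/cm/1 47): {"lz":{"n":8,"u":{"bzm":10,"ga":93}},"q":[[16,22,98,60,91],{"gjq":49,"it":58,"l":75},{"mz":63,"rgv":78,"sja":7},[77,38,94,99,86],{"diz":27,"k":4,"yp":57}],"voz":{"e":[93,71,13],"ff":[4,47,37,83,28],"nli":{"edk":26,"vgo":32}},"yqs":{"cm":[45,47,99,75],"wb":{"f":92,"w":19}}}
After op 4 (add /voz/ff/4 65): {"lz":{"n":8,"u":{"bzm":10,"ga":93}},"q":[[16,22,98,60,91],{"gjq":49,"it":58,"l":75},{"mz":63,"rgv":78,"sja":7},[77,38,94,99,86],{"diz":27,"k":4,"yp":57}],"voz":{"e":[93,71,13],"ff":[4,47,37,83,65,28],"nli":{"edk":26,"vgo":32}},"yqs":{"cm":[45,47,99,75],"wb":{"f":92,"w":19}}}
After op 5 (replace /q/2/sja 3): {"lz":{"n":8,"u":{"bzm":10,"ga":93}},"q":[[16,22,98,60,91],{"gjq":49,"it":58,"l":75},{"mz":63,"rgv":78,"sja":3},[77,38,94,99,86],{"diz":27,"k":4,"yp":57}],"voz":{"e":[93,71,13],"ff":[4,47,37,83,65,28],"nli":{"edk":26,"vgo":32}},"yqs":{"cm":[45,47,99,75],"wb":{"f":92,"w":19}}}
After op 6 (add /voz 65): {"lz":{"n":8,"u":{"bzm":10,"ga":93}},"q":[[16,22,98,60,91],{"gjq":49,"it":58,"l":75},{"mz":63,"rgv":78,"sja":3},[77,38,94,99,86],{"diz":27,"k":4,"yp":57}],"voz":65,"yqs":{"cm":[45,47,99,75],"wb":{"f":92,"w":19}}}
After op 7 (add /q/5 58): {"lz":{"n":8,"u":{"bzm":10,"ga":93}},"q":[[16,22,98,60,91],{"gjq":49,"it":58,"l":75},{"mz":63,"rgv":78,"sja":3},[77,38,94,99,86],{"diz":27,"k":4,"yp":57},58],"voz":65,"yqs":{"cm":[45,47,99,75],"wb":{"f":92,"w":19}}}
After op 8 (add /q/0/5 40): {"lz":{"n":8,"u":{"bzm":10,"ga":93}},"q":[[16,22,98,60,91,40],{"gjq":49,"it":58,"l":75},{"mz":63,"rgv":78,"sja":3},[77,38,94,99,86],{"diz":27,"k":4,"yp":57},58],"voz":65,"yqs":{"cm":[45,47,99,75],"wb":{"f":92,"w":19}}}
After op 9 (remove /q/3/0): {"lz":{"n":8,"u":{"bzm":10,"ga":93}},"q":[[16,22,98,60,91,40],{"gjq":49,"it":58,"l":75},{"mz":63,"rgv":78,"sja":3},[38,94,99,86],{"diz":27,"k":4,"yp":57},58],"voz":65,"yqs":{"cm":[45,47,99,75],"wb":{"f":92,"w":19}}}
After op 10 (remove /yqs/wb/w): {"lz":{"n":8,"u":{"bzm":10,"ga":93}},"q":[[16,22,98,60,91,40],{"gjq":49,"it":58,"l":75},{"mz":63,"rgv":78,"sja":3},[38,94,99,86],{"diz":27,"k":4,"yp":57},58],"voz":65,"yqs":{"cm":[45,47,99,75],"wb":{"f":92}}}
After op 11 (replace /q/0/0 53): {"lz":{"n":8,"u":{"bzm":10,"ga":93}},"q":[[53,22,98,60,91,40],{"gjq":49,"it":58,"l":75},{"mz":63,"rgv":78,"sja":3},[38,94,99,86],{"diz":27,"k":4,"yp":57},58],"voz":65,"yqs":{"cm":[45,47,99,75],"wb":{"f":92}}}
After op 12 (add /llx 42): {"llx":42,"lz":{"n":8,"u":{"bzm":10,"ga":93}},"q":[[53,22,98,60,91,40],{"gjq":49,"it":58,"l":75},{"mz":63,"rgv":78,"sja":3},[38,94,99,86],{"diz":27,"k":4,"yp":57},58],"voz":65,"yqs":{"cm":[45,47,99,75],"wb":{"f":92}}}
After op 13 (add /yqs/wb/p 95): {"llx":42,"lz":{"n":8,"u":{"bzm":10,"ga":93}},"q":[[53,22,98,60,91,40],{"gjq":49,"it":58,"l":75},{"mz":63,"rgv":78,"sja":3},[38,94,99,86],{"diz":27,"k":4,"yp":57},58],"voz":65,"yqs":{"cm":[45,47,99,75],"wb":{"f":92,"p":95}}}
After op 14 (add /zzp 78): {"llx":42,"lz":{"n":8,"u":{"bzm":10,"ga":93}},"q":[[53,22,98,60,91,40],{"gjq":49,"it":58,"l":75},{"mz":63,"rgv":78,"sja":3},[38,94,99,86],{"diz":27,"k":4,"yp":57},58],"voz":65,"yqs":{"cm":[45,47,99,75],"wb":{"f":92,"p":95}},"zzp":78}
After op 15 (remove /lz/u/bzm): {"llx":42,"lz":{"n":8,"u":{"ga":93}},"q":[[53,22,98,60,91,40],{"gjq":49,"it":58,"l":75},{"mz":63,"rgv":78,"sja":3},[38,94,99,86],{"diz":27,"k":4,"yp":57},58],"voz":65,"yqs":{"cm":[45,47,99,75],"wb":{"f":92,"p":95}},"zzp":78}
After op 16 (replace /q/1 18): {"llx":42,"lz":{"n":8,"u":{"ga":93}},"q":[[53,22,98,60,91,40],18,{"mz":63,"rgv":78,"sja":3},[38,94,99,86],{"diz":27,"k":4,"yp":57},58],"voz":65,"yqs":{"cm":[45,47,99,75],"wb":{"f":92,"p":95}},"zzp":78}
After op 17 (replace /llx 76): {"llx":76,"lz":{"n":8,"u":{"ga":93}},"q":[[53,22,98,60,91,40],18,{"mz":63,"rgv":78,"sja":3},[38,94,99,86],{"diz":27,"k":4,"yp":57},58],"voz":65,"yqs":{"cm":[45,47,99,75],"wb":{"f":92,"p":95}},"zzp":78}
After op 18 (replace /q/2 48): {"llx":76,"lz":{"n":8,"u":{"ga":93}},"q":[[53,22,98,60,91,40],18,48,[38,94,99,86],{"diz":27,"k":4,"yp":57},58],"voz":65,"yqs":{"cm":[45,47,99,75],"wb":{"f":92,"p":95}},"zzp":78}
After op 19 (add /lz/u/hlf 97): {"llx":76,"lz":{"n":8,"u":{"ga":93,"hlf":97}},"q":[[53,22,98,60,91,40],18,48,[38,94,99,86],{"diz":27,"k":4,"yp":57},58],"voz":65,"yqs":{"cm":[45,47,99,75],"wb":{"f":92,"p":95}},"zzp":78}
After op 20 (replace /yqs/cm/1 40): {"llx":76,"lz":{"n":8,"u":{"ga":93,"hlf":97}},"q":[[53,22,98,60,91,40],18,48,[38,94,99,86],{"diz":27,"k":4,"yp":57},58],"voz":65,"yqs":{"cm":[45,40,99,75],"wb":{"f":92,"p":95}},"zzp":78}
After op 21 (replace /yqs 77): {"llx":76,"lz":{"n":8,"u":{"ga":93,"hlf":97}},"q":[[53,22,98,60,91,40],18,48,[38,94,99,86],{"diz":27,"k":4,"yp":57},58],"voz":65,"yqs":77,"zzp":78}
Size at path /q/4: 3

Answer: 3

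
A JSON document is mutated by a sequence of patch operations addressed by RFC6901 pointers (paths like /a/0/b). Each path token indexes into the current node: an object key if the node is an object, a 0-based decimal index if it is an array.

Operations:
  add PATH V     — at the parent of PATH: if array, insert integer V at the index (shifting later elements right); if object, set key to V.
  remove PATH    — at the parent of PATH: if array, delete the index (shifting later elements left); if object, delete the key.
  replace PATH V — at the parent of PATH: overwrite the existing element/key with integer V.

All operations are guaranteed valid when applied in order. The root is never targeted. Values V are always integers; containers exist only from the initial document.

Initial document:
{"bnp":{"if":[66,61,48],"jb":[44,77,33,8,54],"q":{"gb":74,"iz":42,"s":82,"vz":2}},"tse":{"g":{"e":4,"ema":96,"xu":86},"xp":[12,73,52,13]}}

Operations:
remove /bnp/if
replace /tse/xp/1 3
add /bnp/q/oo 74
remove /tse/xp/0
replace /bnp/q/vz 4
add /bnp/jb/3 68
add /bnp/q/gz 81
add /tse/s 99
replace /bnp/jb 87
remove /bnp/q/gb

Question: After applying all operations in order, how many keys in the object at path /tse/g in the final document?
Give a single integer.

Answer: 3

Derivation:
After op 1 (remove /bnp/if): {"bnp":{"jb":[44,77,33,8,54],"q":{"gb":74,"iz":42,"s":82,"vz":2}},"tse":{"g":{"e":4,"ema":96,"xu":86},"xp":[12,73,52,13]}}
After op 2 (replace /tse/xp/1 3): {"bnp":{"jb":[44,77,33,8,54],"q":{"gb":74,"iz":42,"s":82,"vz":2}},"tse":{"g":{"e":4,"ema":96,"xu":86},"xp":[12,3,52,13]}}
After op 3 (add /bnp/q/oo 74): {"bnp":{"jb":[44,77,33,8,54],"q":{"gb":74,"iz":42,"oo":74,"s":82,"vz":2}},"tse":{"g":{"e":4,"ema":96,"xu":86},"xp":[12,3,52,13]}}
After op 4 (remove /tse/xp/0): {"bnp":{"jb":[44,77,33,8,54],"q":{"gb":74,"iz":42,"oo":74,"s":82,"vz":2}},"tse":{"g":{"e":4,"ema":96,"xu":86},"xp":[3,52,13]}}
After op 5 (replace /bnp/q/vz 4): {"bnp":{"jb":[44,77,33,8,54],"q":{"gb":74,"iz":42,"oo":74,"s":82,"vz":4}},"tse":{"g":{"e":4,"ema":96,"xu":86},"xp":[3,52,13]}}
After op 6 (add /bnp/jb/3 68): {"bnp":{"jb":[44,77,33,68,8,54],"q":{"gb":74,"iz":42,"oo":74,"s":82,"vz":4}},"tse":{"g":{"e":4,"ema":96,"xu":86},"xp":[3,52,13]}}
After op 7 (add /bnp/q/gz 81): {"bnp":{"jb":[44,77,33,68,8,54],"q":{"gb":74,"gz":81,"iz":42,"oo":74,"s":82,"vz":4}},"tse":{"g":{"e":4,"ema":96,"xu":86},"xp":[3,52,13]}}
After op 8 (add /tse/s 99): {"bnp":{"jb":[44,77,33,68,8,54],"q":{"gb":74,"gz":81,"iz":42,"oo":74,"s":82,"vz":4}},"tse":{"g":{"e":4,"ema":96,"xu":86},"s":99,"xp":[3,52,13]}}
After op 9 (replace /bnp/jb 87): {"bnp":{"jb":87,"q":{"gb":74,"gz":81,"iz":42,"oo":74,"s":82,"vz":4}},"tse":{"g":{"e":4,"ema":96,"xu":86},"s":99,"xp":[3,52,13]}}
After op 10 (remove /bnp/q/gb): {"bnp":{"jb":87,"q":{"gz":81,"iz":42,"oo":74,"s":82,"vz":4}},"tse":{"g":{"e":4,"ema":96,"xu":86},"s":99,"xp":[3,52,13]}}
Size at path /tse/g: 3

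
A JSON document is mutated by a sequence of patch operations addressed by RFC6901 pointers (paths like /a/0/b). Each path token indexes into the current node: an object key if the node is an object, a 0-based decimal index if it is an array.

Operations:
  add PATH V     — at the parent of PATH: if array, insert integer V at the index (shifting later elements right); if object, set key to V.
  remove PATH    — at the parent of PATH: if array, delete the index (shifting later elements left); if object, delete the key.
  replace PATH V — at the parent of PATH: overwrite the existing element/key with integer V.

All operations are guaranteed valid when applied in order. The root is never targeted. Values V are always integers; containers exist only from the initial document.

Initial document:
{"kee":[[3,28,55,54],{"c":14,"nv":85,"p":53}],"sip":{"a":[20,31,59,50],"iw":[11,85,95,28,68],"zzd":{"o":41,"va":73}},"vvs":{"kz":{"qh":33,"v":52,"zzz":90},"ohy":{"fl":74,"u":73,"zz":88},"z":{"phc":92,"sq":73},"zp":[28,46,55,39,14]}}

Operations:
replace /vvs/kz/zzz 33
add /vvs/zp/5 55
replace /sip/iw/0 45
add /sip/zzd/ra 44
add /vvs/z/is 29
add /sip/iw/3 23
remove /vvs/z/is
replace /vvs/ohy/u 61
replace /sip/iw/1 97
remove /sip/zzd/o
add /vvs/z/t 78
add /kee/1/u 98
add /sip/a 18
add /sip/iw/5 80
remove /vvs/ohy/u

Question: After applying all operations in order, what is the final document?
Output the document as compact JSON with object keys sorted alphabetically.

Answer: {"kee":[[3,28,55,54],{"c":14,"nv":85,"p":53,"u":98}],"sip":{"a":18,"iw":[45,97,95,23,28,80,68],"zzd":{"ra":44,"va":73}},"vvs":{"kz":{"qh":33,"v":52,"zzz":33},"ohy":{"fl":74,"zz":88},"z":{"phc":92,"sq":73,"t":78},"zp":[28,46,55,39,14,55]}}

Derivation:
After op 1 (replace /vvs/kz/zzz 33): {"kee":[[3,28,55,54],{"c":14,"nv":85,"p":53}],"sip":{"a":[20,31,59,50],"iw":[11,85,95,28,68],"zzd":{"o":41,"va":73}},"vvs":{"kz":{"qh":33,"v":52,"zzz":33},"ohy":{"fl":74,"u":73,"zz":88},"z":{"phc":92,"sq":73},"zp":[28,46,55,39,14]}}
After op 2 (add /vvs/zp/5 55): {"kee":[[3,28,55,54],{"c":14,"nv":85,"p":53}],"sip":{"a":[20,31,59,50],"iw":[11,85,95,28,68],"zzd":{"o":41,"va":73}},"vvs":{"kz":{"qh":33,"v":52,"zzz":33},"ohy":{"fl":74,"u":73,"zz":88},"z":{"phc":92,"sq":73},"zp":[28,46,55,39,14,55]}}
After op 3 (replace /sip/iw/0 45): {"kee":[[3,28,55,54],{"c":14,"nv":85,"p":53}],"sip":{"a":[20,31,59,50],"iw":[45,85,95,28,68],"zzd":{"o":41,"va":73}},"vvs":{"kz":{"qh":33,"v":52,"zzz":33},"ohy":{"fl":74,"u":73,"zz":88},"z":{"phc":92,"sq":73},"zp":[28,46,55,39,14,55]}}
After op 4 (add /sip/zzd/ra 44): {"kee":[[3,28,55,54],{"c":14,"nv":85,"p":53}],"sip":{"a":[20,31,59,50],"iw":[45,85,95,28,68],"zzd":{"o":41,"ra":44,"va":73}},"vvs":{"kz":{"qh":33,"v":52,"zzz":33},"ohy":{"fl":74,"u":73,"zz":88},"z":{"phc":92,"sq":73},"zp":[28,46,55,39,14,55]}}
After op 5 (add /vvs/z/is 29): {"kee":[[3,28,55,54],{"c":14,"nv":85,"p":53}],"sip":{"a":[20,31,59,50],"iw":[45,85,95,28,68],"zzd":{"o":41,"ra":44,"va":73}},"vvs":{"kz":{"qh":33,"v":52,"zzz":33},"ohy":{"fl":74,"u":73,"zz":88},"z":{"is":29,"phc":92,"sq":73},"zp":[28,46,55,39,14,55]}}
After op 6 (add /sip/iw/3 23): {"kee":[[3,28,55,54],{"c":14,"nv":85,"p":53}],"sip":{"a":[20,31,59,50],"iw":[45,85,95,23,28,68],"zzd":{"o":41,"ra":44,"va":73}},"vvs":{"kz":{"qh":33,"v":52,"zzz":33},"ohy":{"fl":74,"u":73,"zz":88},"z":{"is":29,"phc":92,"sq":73},"zp":[28,46,55,39,14,55]}}
After op 7 (remove /vvs/z/is): {"kee":[[3,28,55,54],{"c":14,"nv":85,"p":53}],"sip":{"a":[20,31,59,50],"iw":[45,85,95,23,28,68],"zzd":{"o":41,"ra":44,"va":73}},"vvs":{"kz":{"qh":33,"v":52,"zzz":33},"ohy":{"fl":74,"u":73,"zz":88},"z":{"phc":92,"sq":73},"zp":[28,46,55,39,14,55]}}
After op 8 (replace /vvs/ohy/u 61): {"kee":[[3,28,55,54],{"c":14,"nv":85,"p":53}],"sip":{"a":[20,31,59,50],"iw":[45,85,95,23,28,68],"zzd":{"o":41,"ra":44,"va":73}},"vvs":{"kz":{"qh":33,"v":52,"zzz":33},"ohy":{"fl":74,"u":61,"zz":88},"z":{"phc":92,"sq":73},"zp":[28,46,55,39,14,55]}}
After op 9 (replace /sip/iw/1 97): {"kee":[[3,28,55,54],{"c":14,"nv":85,"p":53}],"sip":{"a":[20,31,59,50],"iw":[45,97,95,23,28,68],"zzd":{"o":41,"ra":44,"va":73}},"vvs":{"kz":{"qh":33,"v":52,"zzz":33},"ohy":{"fl":74,"u":61,"zz":88},"z":{"phc":92,"sq":73},"zp":[28,46,55,39,14,55]}}
After op 10 (remove /sip/zzd/o): {"kee":[[3,28,55,54],{"c":14,"nv":85,"p":53}],"sip":{"a":[20,31,59,50],"iw":[45,97,95,23,28,68],"zzd":{"ra":44,"va":73}},"vvs":{"kz":{"qh":33,"v":52,"zzz":33},"ohy":{"fl":74,"u":61,"zz":88},"z":{"phc":92,"sq":73},"zp":[28,46,55,39,14,55]}}
After op 11 (add /vvs/z/t 78): {"kee":[[3,28,55,54],{"c":14,"nv":85,"p":53}],"sip":{"a":[20,31,59,50],"iw":[45,97,95,23,28,68],"zzd":{"ra":44,"va":73}},"vvs":{"kz":{"qh":33,"v":52,"zzz":33},"ohy":{"fl":74,"u":61,"zz":88},"z":{"phc":92,"sq":73,"t":78},"zp":[28,46,55,39,14,55]}}
After op 12 (add /kee/1/u 98): {"kee":[[3,28,55,54],{"c":14,"nv":85,"p":53,"u":98}],"sip":{"a":[20,31,59,50],"iw":[45,97,95,23,28,68],"zzd":{"ra":44,"va":73}},"vvs":{"kz":{"qh":33,"v":52,"zzz":33},"ohy":{"fl":74,"u":61,"zz":88},"z":{"phc":92,"sq":73,"t":78},"zp":[28,46,55,39,14,55]}}
After op 13 (add /sip/a 18): {"kee":[[3,28,55,54],{"c":14,"nv":85,"p":53,"u":98}],"sip":{"a":18,"iw":[45,97,95,23,28,68],"zzd":{"ra":44,"va":73}},"vvs":{"kz":{"qh":33,"v":52,"zzz":33},"ohy":{"fl":74,"u":61,"zz":88},"z":{"phc":92,"sq":73,"t":78},"zp":[28,46,55,39,14,55]}}
After op 14 (add /sip/iw/5 80): {"kee":[[3,28,55,54],{"c":14,"nv":85,"p":53,"u":98}],"sip":{"a":18,"iw":[45,97,95,23,28,80,68],"zzd":{"ra":44,"va":73}},"vvs":{"kz":{"qh":33,"v":52,"zzz":33},"ohy":{"fl":74,"u":61,"zz":88},"z":{"phc":92,"sq":73,"t":78},"zp":[28,46,55,39,14,55]}}
After op 15 (remove /vvs/ohy/u): {"kee":[[3,28,55,54],{"c":14,"nv":85,"p":53,"u":98}],"sip":{"a":18,"iw":[45,97,95,23,28,80,68],"zzd":{"ra":44,"va":73}},"vvs":{"kz":{"qh":33,"v":52,"zzz":33},"ohy":{"fl":74,"zz":88},"z":{"phc":92,"sq":73,"t":78},"zp":[28,46,55,39,14,55]}}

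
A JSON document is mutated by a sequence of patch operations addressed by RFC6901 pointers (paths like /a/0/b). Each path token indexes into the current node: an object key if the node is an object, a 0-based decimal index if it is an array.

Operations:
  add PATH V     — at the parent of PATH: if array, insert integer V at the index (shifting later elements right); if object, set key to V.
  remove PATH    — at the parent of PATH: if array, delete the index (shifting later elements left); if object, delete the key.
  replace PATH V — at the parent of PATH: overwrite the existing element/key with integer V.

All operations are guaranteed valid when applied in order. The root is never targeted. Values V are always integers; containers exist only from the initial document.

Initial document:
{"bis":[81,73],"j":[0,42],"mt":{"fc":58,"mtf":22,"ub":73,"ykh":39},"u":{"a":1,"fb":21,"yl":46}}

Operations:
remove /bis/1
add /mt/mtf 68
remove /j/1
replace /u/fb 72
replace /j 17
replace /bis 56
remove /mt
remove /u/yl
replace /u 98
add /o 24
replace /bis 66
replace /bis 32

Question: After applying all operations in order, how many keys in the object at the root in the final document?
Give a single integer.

After op 1 (remove /bis/1): {"bis":[81],"j":[0,42],"mt":{"fc":58,"mtf":22,"ub":73,"ykh":39},"u":{"a":1,"fb":21,"yl":46}}
After op 2 (add /mt/mtf 68): {"bis":[81],"j":[0,42],"mt":{"fc":58,"mtf":68,"ub":73,"ykh":39},"u":{"a":1,"fb":21,"yl":46}}
After op 3 (remove /j/1): {"bis":[81],"j":[0],"mt":{"fc":58,"mtf":68,"ub":73,"ykh":39},"u":{"a":1,"fb":21,"yl":46}}
After op 4 (replace /u/fb 72): {"bis":[81],"j":[0],"mt":{"fc":58,"mtf":68,"ub":73,"ykh":39},"u":{"a":1,"fb":72,"yl":46}}
After op 5 (replace /j 17): {"bis":[81],"j":17,"mt":{"fc":58,"mtf":68,"ub":73,"ykh":39},"u":{"a":1,"fb":72,"yl":46}}
After op 6 (replace /bis 56): {"bis":56,"j":17,"mt":{"fc":58,"mtf":68,"ub":73,"ykh":39},"u":{"a":1,"fb":72,"yl":46}}
After op 7 (remove /mt): {"bis":56,"j":17,"u":{"a":1,"fb":72,"yl":46}}
After op 8 (remove /u/yl): {"bis":56,"j":17,"u":{"a":1,"fb":72}}
After op 9 (replace /u 98): {"bis":56,"j":17,"u":98}
After op 10 (add /o 24): {"bis":56,"j":17,"o":24,"u":98}
After op 11 (replace /bis 66): {"bis":66,"j":17,"o":24,"u":98}
After op 12 (replace /bis 32): {"bis":32,"j":17,"o":24,"u":98}
Size at the root: 4

Answer: 4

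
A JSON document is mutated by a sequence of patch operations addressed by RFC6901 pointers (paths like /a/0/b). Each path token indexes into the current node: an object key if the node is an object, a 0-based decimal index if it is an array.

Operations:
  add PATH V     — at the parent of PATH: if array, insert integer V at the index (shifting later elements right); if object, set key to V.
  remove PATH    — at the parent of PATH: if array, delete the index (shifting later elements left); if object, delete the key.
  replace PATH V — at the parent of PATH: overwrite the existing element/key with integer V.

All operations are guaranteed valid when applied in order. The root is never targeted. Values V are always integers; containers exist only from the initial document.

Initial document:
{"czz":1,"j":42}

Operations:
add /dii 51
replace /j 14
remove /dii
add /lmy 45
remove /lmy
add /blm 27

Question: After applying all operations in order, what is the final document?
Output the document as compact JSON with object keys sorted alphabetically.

After op 1 (add /dii 51): {"czz":1,"dii":51,"j":42}
After op 2 (replace /j 14): {"czz":1,"dii":51,"j":14}
After op 3 (remove /dii): {"czz":1,"j":14}
After op 4 (add /lmy 45): {"czz":1,"j":14,"lmy":45}
After op 5 (remove /lmy): {"czz":1,"j":14}
After op 6 (add /blm 27): {"blm":27,"czz":1,"j":14}

Answer: {"blm":27,"czz":1,"j":14}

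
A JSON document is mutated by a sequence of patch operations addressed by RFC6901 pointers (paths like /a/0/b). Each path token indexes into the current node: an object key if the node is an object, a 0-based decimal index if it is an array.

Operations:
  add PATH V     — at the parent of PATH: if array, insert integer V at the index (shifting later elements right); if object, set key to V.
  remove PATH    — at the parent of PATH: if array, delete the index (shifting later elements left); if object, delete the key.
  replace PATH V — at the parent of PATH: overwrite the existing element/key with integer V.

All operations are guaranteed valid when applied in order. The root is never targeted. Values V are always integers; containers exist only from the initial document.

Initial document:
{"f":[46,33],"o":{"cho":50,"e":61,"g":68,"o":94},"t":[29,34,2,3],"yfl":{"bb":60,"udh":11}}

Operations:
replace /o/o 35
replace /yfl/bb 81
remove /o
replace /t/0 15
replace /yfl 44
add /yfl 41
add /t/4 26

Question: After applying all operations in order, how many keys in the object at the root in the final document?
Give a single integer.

Answer: 3

Derivation:
After op 1 (replace /o/o 35): {"f":[46,33],"o":{"cho":50,"e":61,"g":68,"o":35},"t":[29,34,2,3],"yfl":{"bb":60,"udh":11}}
After op 2 (replace /yfl/bb 81): {"f":[46,33],"o":{"cho":50,"e":61,"g":68,"o":35},"t":[29,34,2,3],"yfl":{"bb":81,"udh":11}}
After op 3 (remove /o): {"f":[46,33],"t":[29,34,2,3],"yfl":{"bb":81,"udh":11}}
After op 4 (replace /t/0 15): {"f":[46,33],"t":[15,34,2,3],"yfl":{"bb":81,"udh":11}}
After op 5 (replace /yfl 44): {"f":[46,33],"t":[15,34,2,3],"yfl":44}
After op 6 (add /yfl 41): {"f":[46,33],"t":[15,34,2,3],"yfl":41}
After op 7 (add /t/4 26): {"f":[46,33],"t":[15,34,2,3,26],"yfl":41}
Size at the root: 3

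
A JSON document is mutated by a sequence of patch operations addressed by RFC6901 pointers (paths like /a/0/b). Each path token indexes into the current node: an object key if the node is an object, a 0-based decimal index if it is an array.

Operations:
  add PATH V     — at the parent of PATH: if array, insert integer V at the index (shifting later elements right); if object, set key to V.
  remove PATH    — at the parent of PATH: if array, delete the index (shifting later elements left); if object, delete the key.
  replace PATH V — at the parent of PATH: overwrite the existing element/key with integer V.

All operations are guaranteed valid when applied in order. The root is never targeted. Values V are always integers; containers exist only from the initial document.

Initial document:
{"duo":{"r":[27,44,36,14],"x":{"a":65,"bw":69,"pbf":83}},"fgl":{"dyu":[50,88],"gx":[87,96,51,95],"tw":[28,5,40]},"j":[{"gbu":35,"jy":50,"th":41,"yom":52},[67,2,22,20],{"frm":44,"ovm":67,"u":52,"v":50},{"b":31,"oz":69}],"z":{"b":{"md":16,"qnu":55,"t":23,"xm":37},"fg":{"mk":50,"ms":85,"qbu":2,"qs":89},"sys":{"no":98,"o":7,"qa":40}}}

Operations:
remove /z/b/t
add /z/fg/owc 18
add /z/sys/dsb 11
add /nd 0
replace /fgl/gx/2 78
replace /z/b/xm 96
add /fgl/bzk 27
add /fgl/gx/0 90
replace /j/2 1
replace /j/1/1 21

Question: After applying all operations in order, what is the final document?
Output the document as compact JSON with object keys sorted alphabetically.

After op 1 (remove /z/b/t): {"duo":{"r":[27,44,36,14],"x":{"a":65,"bw":69,"pbf":83}},"fgl":{"dyu":[50,88],"gx":[87,96,51,95],"tw":[28,5,40]},"j":[{"gbu":35,"jy":50,"th":41,"yom":52},[67,2,22,20],{"frm":44,"ovm":67,"u":52,"v":50},{"b":31,"oz":69}],"z":{"b":{"md":16,"qnu":55,"xm":37},"fg":{"mk":50,"ms":85,"qbu":2,"qs":89},"sys":{"no":98,"o":7,"qa":40}}}
After op 2 (add /z/fg/owc 18): {"duo":{"r":[27,44,36,14],"x":{"a":65,"bw":69,"pbf":83}},"fgl":{"dyu":[50,88],"gx":[87,96,51,95],"tw":[28,5,40]},"j":[{"gbu":35,"jy":50,"th":41,"yom":52},[67,2,22,20],{"frm":44,"ovm":67,"u":52,"v":50},{"b":31,"oz":69}],"z":{"b":{"md":16,"qnu":55,"xm":37},"fg":{"mk":50,"ms":85,"owc":18,"qbu":2,"qs":89},"sys":{"no":98,"o":7,"qa":40}}}
After op 3 (add /z/sys/dsb 11): {"duo":{"r":[27,44,36,14],"x":{"a":65,"bw":69,"pbf":83}},"fgl":{"dyu":[50,88],"gx":[87,96,51,95],"tw":[28,5,40]},"j":[{"gbu":35,"jy":50,"th":41,"yom":52},[67,2,22,20],{"frm":44,"ovm":67,"u":52,"v":50},{"b":31,"oz":69}],"z":{"b":{"md":16,"qnu":55,"xm":37},"fg":{"mk":50,"ms":85,"owc":18,"qbu":2,"qs":89},"sys":{"dsb":11,"no":98,"o":7,"qa":40}}}
After op 4 (add /nd 0): {"duo":{"r":[27,44,36,14],"x":{"a":65,"bw":69,"pbf":83}},"fgl":{"dyu":[50,88],"gx":[87,96,51,95],"tw":[28,5,40]},"j":[{"gbu":35,"jy":50,"th":41,"yom":52},[67,2,22,20],{"frm":44,"ovm":67,"u":52,"v":50},{"b":31,"oz":69}],"nd":0,"z":{"b":{"md":16,"qnu":55,"xm":37},"fg":{"mk":50,"ms":85,"owc":18,"qbu":2,"qs":89},"sys":{"dsb":11,"no":98,"o":7,"qa":40}}}
After op 5 (replace /fgl/gx/2 78): {"duo":{"r":[27,44,36,14],"x":{"a":65,"bw":69,"pbf":83}},"fgl":{"dyu":[50,88],"gx":[87,96,78,95],"tw":[28,5,40]},"j":[{"gbu":35,"jy":50,"th":41,"yom":52},[67,2,22,20],{"frm":44,"ovm":67,"u":52,"v":50},{"b":31,"oz":69}],"nd":0,"z":{"b":{"md":16,"qnu":55,"xm":37},"fg":{"mk":50,"ms":85,"owc":18,"qbu":2,"qs":89},"sys":{"dsb":11,"no":98,"o":7,"qa":40}}}
After op 6 (replace /z/b/xm 96): {"duo":{"r":[27,44,36,14],"x":{"a":65,"bw":69,"pbf":83}},"fgl":{"dyu":[50,88],"gx":[87,96,78,95],"tw":[28,5,40]},"j":[{"gbu":35,"jy":50,"th":41,"yom":52},[67,2,22,20],{"frm":44,"ovm":67,"u":52,"v":50},{"b":31,"oz":69}],"nd":0,"z":{"b":{"md":16,"qnu":55,"xm":96},"fg":{"mk":50,"ms":85,"owc":18,"qbu":2,"qs":89},"sys":{"dsb":11,"no":98,"o":7,"qa":40}}}
After op 7 (add /fgl/bzk 27): {"duo":{"r":[27,44,36,14],"x":{"a":65,"bw":69,"pbf":83}},"fgl":{"bzk":27,"dyu":[50,88],"gx":[87,96,78,95],"tw":[28,5,40]},"j":[{"gbu":35,"jy":50,"th":41,"yom":52},[67,2,22,20],{"frm":44,"ovm":67,"u":52,"v":50},{"b":31,"oz":69}],"nd":0,"z":{"b":{"md":16,"qnu":55,"xm":96},"fg":{"mk":50,"ms":85,"owc":18,"qbu":2,"qs":89},"sys":{"dsb":11,"no":98,"o":7,"qa":40}}}
After op 8 (add /fgl/gx/0 90): {"duo":{"r":[27,44,36,14],"x":{"a":65,"bw":69,"pbf":83}},"fgl":{"bzk":27,"dyu":[50,88],"gx":[90,87,96,78,95],"tw":[28,5,40]},"j":[{"gbu":35,"jy":50,"th":41,"yom":52},[67,2,22,20],{"frm":44,"ovm":67,"u":52,"v":50},{"b":31,"oz":69}],"nd":0,"z":{"b":{"md":16,"qnu":55,"xm":96},"fg":{"mk":50,"ms":85,"owc":18,"qbu":2,"qs":89},"sys":{"dsb":11,"no":98,"o":7,"qa":40}}}
After op 9 (replace /j/2 1): {"duo":{"r":[27,44,36,14],"x":{"a":65,"bw":69,"pbf":83}},"fgl":{"bzk":27,"dyu":[50,88],"gx":[90,87,96,78,95],"tw":[28,5,40]},"j":[{"gbu":35,"jy":50,"th":41,"yom":52},[67,2,22,20],1,{"b":31,"oz":69}],"nd":0,"z":{"b":{"md":16,"qnu":55,"xm":96},"fg":{"mk":50,"ms":85,"owc":18,"qbu":2,"qs":89},"sys":{"dsb":11,"no":98,"o":7,"qa":40}}}
After op 10 (replace /j/1/1 21): {"duo":{"r":[27,44,36,14],"x":{"a":65,"bw":69,"pbf":83}},"fgl":{"bzk":27,"dyu":[50,88],"gx":[90,87,96,78,95],"tw":[28,5,40]},"j":[{"gbu":35,"jy":50,"th":41,"yom":52},[67,21,22,20],1,{"b":31,"oz":69}],"nd":0,"z":{"b":{"md":16,"qnu":55,"xm":96},"fg":{"mk":50,"ms":85,"owc":18,"qbu":2,"qs":89},"sys":{"dsb":11,"no":98,"o":7,"qa":40}}}

Answer: {"duo":{"r":[27,44,36,14],"x":{"a":65,"bw":69,"pbf":83}},"fgl":{"bzk":27,"dyu":[50,88],"gx":[90,87,96,78,95],"tw":[28,5,40]},"j":[{"gbu":35,"jy":50,"th":41,"yom":52},[67,21,22,20],1,{"b":31,"oz":69}],"nd":0,"z":{"b":{"md":16,"qnu":55,"xm":96},"fg":{"mk":50,"ms":85,"owc":18,"qbu":2,"qs":89},"sys":{"dsb":11,"no":98,"o":7,"qa":40}}}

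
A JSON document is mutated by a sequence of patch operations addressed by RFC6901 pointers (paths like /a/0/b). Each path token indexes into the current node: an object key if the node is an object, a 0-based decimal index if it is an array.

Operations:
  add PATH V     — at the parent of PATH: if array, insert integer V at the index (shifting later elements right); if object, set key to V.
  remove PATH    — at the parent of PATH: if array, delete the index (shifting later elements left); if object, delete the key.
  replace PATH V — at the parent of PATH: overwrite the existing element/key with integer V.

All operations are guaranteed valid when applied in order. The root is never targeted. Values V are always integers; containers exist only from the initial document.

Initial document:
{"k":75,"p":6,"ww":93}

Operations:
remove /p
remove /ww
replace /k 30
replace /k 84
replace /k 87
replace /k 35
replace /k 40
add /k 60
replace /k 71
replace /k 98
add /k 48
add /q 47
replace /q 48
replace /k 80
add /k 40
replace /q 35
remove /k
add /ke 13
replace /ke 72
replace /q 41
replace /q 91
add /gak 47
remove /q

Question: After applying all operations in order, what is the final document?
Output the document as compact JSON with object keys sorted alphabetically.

Answer: {"gak":47,"ke":72}

Derivation:
After op 1 (remove /p): {"k":75,"ww":93}
After op 2 (remove /ww): {"k":75}
After op 3 (replace /k 30): {"k":30}
After op 4 (replace /k 84): {"k":84}
After op 5 (replace /k 87): {"k":87}
After op 6 (replace /k 35): {"k":35}
After op 7 (replace /k 40): {"k":40}
After op 8 (add /k 60): {"k":60}
After op 9 (replace /k 71): {"k":71}
After op 10 (replace /k 98): {"k":98}
After op 11 (add /k 48): {"k":48}
After op 12 (add /q 47): {"k":48,"q":47}
After op 13 (replace /q 48): {"k":48,"q":48}
After op 14 (replace /k 80): {"k":80,"q":48}
After op 15 (add /k 40): {"k":40,"q":48}
After op 16 (replace /q 35): {"k":40,"q":35}
After op 17 (remove /k): {"q":35}
After op 18 (add /ke 13): {"ke":13,"q":35}
After op 19 (replace /ke 72): {"ke":72,"q":35}
After op 20 (replace /q 41): {"ke":72,"q":41}
After op 21 (replace /q 91): {"ke":72,"q":91}
After op 22 (add /gak 47): {"gak":47,"ke":72,"q":91}
After op 23 (remove /q): {"gak":47,"ke":72}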